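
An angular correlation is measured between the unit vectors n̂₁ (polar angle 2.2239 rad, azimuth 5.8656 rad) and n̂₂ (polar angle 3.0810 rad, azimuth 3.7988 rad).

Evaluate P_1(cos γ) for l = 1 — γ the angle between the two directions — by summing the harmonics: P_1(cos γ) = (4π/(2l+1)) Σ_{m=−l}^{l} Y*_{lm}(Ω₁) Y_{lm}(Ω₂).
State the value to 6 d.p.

0.583651

Term-by-term m-sum for l=1 (normalisation 4π/3 = 4.188790):
  m=-1: Y*=0.25081 - 0.11128j  Y=-0.01656 + 0.01278j  product -0.00273 + 0.00505j
  m=+0: Y*=-0.29690 + 0.00000j  Y=-0.48771 + 0.00000j  product 0.14480 + 0.00000j
  m=+1: Y*=-0.25081 - 0.11128j  Y=0.01656 + 0.01278j  product -0.00273 - 0.00505j
Total Σ_m = 0.13934 + 0.00000j. Multiply by 4.188790: 0.58365 + 0.00000j. P_1(cos γ) = 0.583651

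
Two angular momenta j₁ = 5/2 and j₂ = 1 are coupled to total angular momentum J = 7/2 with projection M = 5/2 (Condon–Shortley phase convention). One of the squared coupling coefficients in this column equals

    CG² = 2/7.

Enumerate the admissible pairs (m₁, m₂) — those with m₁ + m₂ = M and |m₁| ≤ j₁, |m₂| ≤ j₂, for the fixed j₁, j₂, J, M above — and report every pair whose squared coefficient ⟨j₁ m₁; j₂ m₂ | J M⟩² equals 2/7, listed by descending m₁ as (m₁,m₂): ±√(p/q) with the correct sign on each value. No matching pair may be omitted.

Admissible pairs with m₁+m₂ = M = 5/2: (3/2,1), (5/2,0)
  (m₁,m₂)=(5/2,0): CG² = 2/7, CG = +√(2/7)   ← matches the target
  (m₁,m₂)=(3/2,1): CG² = 5/7, CG = +√(5/7)
Pairs with CG² = 2/7: (5/2,0): +√(2/7)

(5/2,0): +√(2/7)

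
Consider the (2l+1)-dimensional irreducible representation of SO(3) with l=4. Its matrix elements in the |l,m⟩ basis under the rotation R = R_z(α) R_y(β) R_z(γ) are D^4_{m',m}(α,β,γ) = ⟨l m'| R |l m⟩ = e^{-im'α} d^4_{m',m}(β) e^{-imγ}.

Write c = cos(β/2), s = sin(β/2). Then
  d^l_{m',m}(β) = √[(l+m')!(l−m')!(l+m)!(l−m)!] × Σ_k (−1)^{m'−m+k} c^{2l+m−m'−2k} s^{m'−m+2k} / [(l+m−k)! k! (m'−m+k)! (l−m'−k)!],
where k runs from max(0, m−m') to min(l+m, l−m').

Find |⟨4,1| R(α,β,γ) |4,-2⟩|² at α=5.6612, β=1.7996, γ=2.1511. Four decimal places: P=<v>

First d^4_{1,-2}(β=1.7996), then the phase factors e^{-i(1)α} and e^{-i(-2)γ}:
c=cos(1.799600/2)=0.621767, s=sin(1.799600/2)=0.783203; N=√[120·6·2·720]=1018.233765
Admissible k: 0..2 (factorial args all ≥0)
  k=0: (−1)^3·1018.2338/(72)·0.6218^5·0.7832^3 = -0.631356
  k=1: (−1)^4·1018.2338/(48)·0.6218^3·0.7832^5 = +1.502654
  k=2: (−1)^5·1018.2338/(240)·0.6218^1·0.7832^7 = -0.476851
d^4_{1,-2}(1.7996) = -0.631356 +1.502654 -0.476851 = +0.394447
|D^4_{1,-2}|² = |d^4_{1,-2}(β)|² = (+0.394447)² = 0.155589 (the z-rotation phases have unit modulus)

P=0.1556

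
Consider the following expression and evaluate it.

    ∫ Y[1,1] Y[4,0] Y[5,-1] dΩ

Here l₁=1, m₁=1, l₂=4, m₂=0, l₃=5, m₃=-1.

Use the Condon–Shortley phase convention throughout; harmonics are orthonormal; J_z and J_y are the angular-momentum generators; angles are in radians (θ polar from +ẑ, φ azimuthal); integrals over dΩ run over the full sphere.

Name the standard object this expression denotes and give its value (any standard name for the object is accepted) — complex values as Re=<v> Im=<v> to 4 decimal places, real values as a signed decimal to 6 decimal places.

Gaunt coefficient, -0.190188

This is a Gaunt coefficient — the integral of a triple product of spherical harmonics over the sphere.
Checks pass: Σm=0; 10 even; l₃=5∈[3,5].
(2·1+1)(2·4+1)(2·5+1) = 297
Δ: 0! 2! 8! / 11! → 1/495
sum: t=0:+1/576 = 1/576
3j²(1 4 5; 0 0 0) = Δ·Π!·Σ² = 5/99  (sign -1)
sum: t=0:+1/1152 = 1/1152
3j²(1 4 5; 1 0 -1) = Δ·Π!·Σ² = 1/33  (sign +1)
combine: 4πI² = 297·5/99·1/33 = 5/11
take √, sign -1: I = -0.19018827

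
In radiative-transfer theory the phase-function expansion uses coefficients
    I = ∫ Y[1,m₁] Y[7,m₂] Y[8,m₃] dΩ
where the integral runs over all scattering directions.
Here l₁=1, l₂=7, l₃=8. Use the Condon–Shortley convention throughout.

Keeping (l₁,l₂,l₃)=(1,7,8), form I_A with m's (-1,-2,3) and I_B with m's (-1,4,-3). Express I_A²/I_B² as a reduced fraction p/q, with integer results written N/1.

Shared (l₁,l₂,l₃)=(1,7,8): N and (l;000)² cancel in I_A²/I_B².
A: Δ = 0!·2!·14!/17! = 1/2040; Racah Σ t=0..0: t=0:+1/87091200 = 1/87091200; ⇒ 3j(1 7 8; -1 -2 3)² = 11/408, sgn -1
B: Δ = 0!·2!·14!/17! = 1/2040; Racah Σ t=0..0: t=0:+1/479001600 = 1/479001600; ⇒ 3j(1 7 8; -1 4 -3)² = 1/204, sgn -1
I_A²/I_B² = (11/408)/(1/204) = 11/2

11/2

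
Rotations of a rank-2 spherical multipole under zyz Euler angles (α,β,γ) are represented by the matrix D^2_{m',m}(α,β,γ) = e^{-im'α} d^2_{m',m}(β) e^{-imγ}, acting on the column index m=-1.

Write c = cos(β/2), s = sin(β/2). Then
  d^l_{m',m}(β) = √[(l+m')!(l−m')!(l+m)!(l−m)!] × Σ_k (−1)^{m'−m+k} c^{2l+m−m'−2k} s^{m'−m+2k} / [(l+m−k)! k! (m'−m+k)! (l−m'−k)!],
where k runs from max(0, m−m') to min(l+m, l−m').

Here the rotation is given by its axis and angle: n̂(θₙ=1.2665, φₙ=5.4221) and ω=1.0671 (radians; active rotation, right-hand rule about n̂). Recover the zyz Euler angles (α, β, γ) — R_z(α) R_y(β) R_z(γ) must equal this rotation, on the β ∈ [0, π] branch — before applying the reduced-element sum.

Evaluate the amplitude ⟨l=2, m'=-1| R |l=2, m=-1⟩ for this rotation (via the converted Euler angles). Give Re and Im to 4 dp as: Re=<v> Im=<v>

Re=0.0418 Im=0.0153

Axis–angle → zyz. n̂ = (sinθₙcosφₙ, sinθₙsinφₙ, cosθₙ) = (+0.621678, -0.723701, +0.299622), ω = 1.0671.
R = I cosω + sinω [n̂]ₓ + (1−cosω) n̂n̂ᵀ gives
  R = [+0.682607, -0.495163, -0.537458; +0.029657, +0.753616, -0.656645; +0.730183, +0.432292, +0.529109]
β = atan2(√(R₁₃²+R₂₃²), R₃₃) = 1.013246; α = atan2(R₂₃, R₁₃) mod 2π = 4.026475; γ = atan2(R₃₂, −R₃₁) mod 2π = 2.607053
D^2_{-1,-1}(4.0265,1.0132,2.6071) = e^{-i·-1·4.0265}·d^2_{-1,-1}(1.0132)·e^{-i·-1·2.6071}. Compute d first:
c=cos(1.013246/2)=0.874388, s=sin(1.013246/2)=0.485227; N=√[1·6·1·6]=6.000000
k: max(0,(-1)−(-1))=0 … min(2+(-1),2−(-1))=1
  k=0: (−1)^0·6.0000/(6)·0.8744^4·0.4852^0 = +0.584543
  k=1: (−1)^1·6.0000/(2)·0.8744^2·0.4852^2 = -0.540033
d^2_{-1,-1}(1.0132) = +0.584543 -0.540033 = +0.044511
Phases: e^{-i·(-1)·4.0265}=-0.633381-0.773841i, e^{-i·(-1)·2.6071}=-0.860503+0.509445i ⇒ D=+0.041807+0.015277i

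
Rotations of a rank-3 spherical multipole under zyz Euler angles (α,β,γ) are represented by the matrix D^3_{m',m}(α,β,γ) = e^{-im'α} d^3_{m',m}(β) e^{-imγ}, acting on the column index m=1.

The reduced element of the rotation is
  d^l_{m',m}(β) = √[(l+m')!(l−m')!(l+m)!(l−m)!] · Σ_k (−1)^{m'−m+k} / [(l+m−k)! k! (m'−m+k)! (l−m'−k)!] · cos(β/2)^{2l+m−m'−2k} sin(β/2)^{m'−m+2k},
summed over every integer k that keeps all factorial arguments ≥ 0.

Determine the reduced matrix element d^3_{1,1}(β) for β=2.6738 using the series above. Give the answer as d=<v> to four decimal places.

d^3_{1,1}(β=2.6738) via the finite sum:
With c≡cos(β/2)=0.231770 and s≡sin(β/2)=0.972771, N=[24·2·24·2]^{1/2}=48.000000
k∈{0,1,2} keeps every argument non-negative
  k=0: (−1)^0·48.0000/(48)·0.2318^6·0.9728^0 = +0.000155
  k=1: (−1)^1·48.0000/(6)·0.2318^4·0.9728^2 = -0.021844
  k=2: (−1)^2·48.0000/(8)·0.2318^2·0.9728^4 = +0.288606
d^3_{1,1}(2.6738) = +0.000155 -0.021844 +0.288606 = +0.266917

d=0.2669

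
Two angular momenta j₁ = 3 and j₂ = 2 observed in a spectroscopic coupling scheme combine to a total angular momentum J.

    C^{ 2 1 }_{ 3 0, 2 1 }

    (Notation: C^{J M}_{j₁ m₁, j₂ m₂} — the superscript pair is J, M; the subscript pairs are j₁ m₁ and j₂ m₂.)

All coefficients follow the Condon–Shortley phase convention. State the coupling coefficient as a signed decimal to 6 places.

√[5·3!3!1!/8! · 3!3!3!1!3!1!] = √(81/14)
  +(−1)^2/∏(2,1,1,1,2,0)! = 1/4  (running 1/4)
  +(−1)^3/∏(3,0,0,0,3,1)! = -1/36  (running 2/9)
⟨..|..⟩ = √(81/14)·(2/9) = +0.534522

+√(2/7) = +0.534522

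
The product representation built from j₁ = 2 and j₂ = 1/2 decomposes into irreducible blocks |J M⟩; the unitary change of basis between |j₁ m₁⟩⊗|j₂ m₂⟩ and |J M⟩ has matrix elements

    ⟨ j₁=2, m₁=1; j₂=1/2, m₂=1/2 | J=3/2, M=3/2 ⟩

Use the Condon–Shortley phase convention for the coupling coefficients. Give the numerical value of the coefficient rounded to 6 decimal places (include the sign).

j₁+j₂−J=1  J+j₁−j₂=3  J−j₁+j₂=0  j₁+j₂+J+1=5
(j₁±m₁, j₂±m₂, J±M) = (3,1,1,0,3,0)
P² = 36/5
sum k=1..1:
  [1] −1/6 = -1/6
S = -1/6
C² = P²·S² = 1/5 ; C = -0.447214

-0.447214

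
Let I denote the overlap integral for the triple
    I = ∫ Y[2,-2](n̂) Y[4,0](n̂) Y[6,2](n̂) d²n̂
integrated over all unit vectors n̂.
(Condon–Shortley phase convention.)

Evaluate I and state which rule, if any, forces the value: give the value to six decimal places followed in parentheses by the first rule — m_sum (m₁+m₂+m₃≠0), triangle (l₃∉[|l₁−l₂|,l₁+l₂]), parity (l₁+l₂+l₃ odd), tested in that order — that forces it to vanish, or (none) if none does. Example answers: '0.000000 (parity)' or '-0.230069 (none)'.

0.133065 (none)

Checks pass: Σm=0; 12 even; l₃=6∈[2,6].
(2·2+1)(2·4+1)(2·6+1) = 585
Δ: 0! 4! 8! / 13! → 1/6435
sum: t=0:+1/2304 = 1/2304
3j²(2 4 6; 0 0 0) = Δ·Π!·Σ² = 5/143  (sign +1)
sum: t=0:+1/13824 = 1/13824
3j²(2 4 6; -2 0 2) = Δ·Π!·Σ² = 14/1287  (sign +1)
combine: 4πI² = 585·5/143·14/1287 = 350/1573
take √, sign +1: I = 0.13306527
No selection rule forces the value: the integral is nonzero (none).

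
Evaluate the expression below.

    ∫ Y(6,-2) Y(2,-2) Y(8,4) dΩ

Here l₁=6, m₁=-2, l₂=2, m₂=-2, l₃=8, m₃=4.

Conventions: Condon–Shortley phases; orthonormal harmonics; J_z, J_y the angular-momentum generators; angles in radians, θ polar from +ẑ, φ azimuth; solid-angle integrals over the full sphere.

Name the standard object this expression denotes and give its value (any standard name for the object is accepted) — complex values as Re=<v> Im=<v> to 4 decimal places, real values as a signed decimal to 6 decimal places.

Gaunt coefficient, +0.188806

This is a Gaunt coefficient — the integral of a triple product of spherical harmonics over the sphere.
m-sum 0 ✓  L=16 even ✓  4≤8≤8 ✓
Π(2lᵢ+1) = 13×5×17 = 1105
triangle coeff Δ(6,2,8) = 1/30940
Σ_t [0,0]: t=0:+1/2073600 = 1/2073600
(3j)²=28/1105 [(6 2 8; 0 0 0)], sign=+1
Σ_t [0,0]: t=0:+1/23224320 = 1/23224320
(3j)²=99/6188 [(6 2 8; -2 -2 4)], sign=+1
⇒ 4πI² = 99/221
I = (+1)√(99/221/(4π)) = 0.18880632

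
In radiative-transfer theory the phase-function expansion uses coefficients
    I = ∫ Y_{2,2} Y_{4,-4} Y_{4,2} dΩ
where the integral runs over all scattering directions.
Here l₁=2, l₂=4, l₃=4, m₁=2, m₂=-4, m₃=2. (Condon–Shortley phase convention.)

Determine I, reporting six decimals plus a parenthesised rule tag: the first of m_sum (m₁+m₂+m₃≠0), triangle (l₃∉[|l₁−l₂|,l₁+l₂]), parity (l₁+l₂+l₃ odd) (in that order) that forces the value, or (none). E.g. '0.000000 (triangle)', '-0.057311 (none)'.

-0.106180 (none)

Rules hold: Σm=0, L=10 even, 2≤4≤6.
N = 5·9·9 = 405
Δ = 2!·2!·6!/11! = 1/13860
Racah Σ t=0..2: t=0:+1/192 t=1:−1/36 t=2:+1/192 = -5/288
⇒ 3j(2 4 4; 0 0 0)² = 20/693, sgn -1
Racah Σ t=0..0: t=0:+1/2880 = 1/2880
⇒ 3j(2 4 4; 2 -4 2)² = 2/165, sgn +1
4πI² = N·(3j₀)²·(3jₘ)² = 120/847
I = -1·√(0.141677/4π) = -0.10618031
No selection rule forces the value: the integral is nonzero (none).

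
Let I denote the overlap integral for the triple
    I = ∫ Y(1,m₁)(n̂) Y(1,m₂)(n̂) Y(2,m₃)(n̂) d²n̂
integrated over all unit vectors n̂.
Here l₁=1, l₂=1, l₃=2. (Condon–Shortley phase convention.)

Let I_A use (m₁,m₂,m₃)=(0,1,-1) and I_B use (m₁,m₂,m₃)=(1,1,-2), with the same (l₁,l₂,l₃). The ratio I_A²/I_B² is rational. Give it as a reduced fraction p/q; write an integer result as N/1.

Shared (l₁,l₂,l₃)=(1,1,2): N and (l;000)² cancel in I_A²/I_B².
A: Δ = 0!·2!·2!/5! = 1/30; Racah Σ t=0..0: t=0:+1/2 = 1/2; ⇒ 3j(1 1 2; 0 1 -1)² = 1/10, sgn -1
B: Δ = 0!·2!·2!/5! = 1/30; Racah Σ t=0..0: t=0:+1/4 = 1/4; ⇒ 3j(1 1 2; 1 1 -2)² = 1/5, sgn +1
I_A²/I_B² = (1/10)/(1/5) = 1/2

1/2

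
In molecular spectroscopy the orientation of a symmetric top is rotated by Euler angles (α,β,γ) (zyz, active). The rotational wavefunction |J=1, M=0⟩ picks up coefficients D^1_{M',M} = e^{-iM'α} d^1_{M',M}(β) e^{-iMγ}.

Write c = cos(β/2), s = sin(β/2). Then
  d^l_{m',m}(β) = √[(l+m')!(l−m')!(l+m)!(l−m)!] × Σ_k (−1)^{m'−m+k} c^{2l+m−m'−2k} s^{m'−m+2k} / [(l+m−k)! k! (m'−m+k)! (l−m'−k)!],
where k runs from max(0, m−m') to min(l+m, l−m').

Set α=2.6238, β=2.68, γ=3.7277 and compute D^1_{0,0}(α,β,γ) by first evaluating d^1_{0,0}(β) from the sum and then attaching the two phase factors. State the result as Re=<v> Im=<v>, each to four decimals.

Re=-0.8953 Im=0.0000

Split into d^1_{0,0}(β=2.6800) × two z-phases.
Half-angle: c=0.228753, s=0.973485. N=√(1·1·1·1)=1.000000
The bounds max(0,m−m')=0 and min(l+m,l−m')=1 give 2 terms
  k=0: (−1)^0·1.0000/(1)·0.2288^2·0.9735^0 = +0.052328
  k=1: (−1)^1·1.0000/(1)·0.2288^0·0.9735^2 = -0.947672
d^1_{0,0}(2.6800) = +0.052328 -0.947672 = -0.895344
D = (+1.000000+0.000000i)·(-0.895344)·(+1.000000+0.000000i) = -0.895344+0.000000i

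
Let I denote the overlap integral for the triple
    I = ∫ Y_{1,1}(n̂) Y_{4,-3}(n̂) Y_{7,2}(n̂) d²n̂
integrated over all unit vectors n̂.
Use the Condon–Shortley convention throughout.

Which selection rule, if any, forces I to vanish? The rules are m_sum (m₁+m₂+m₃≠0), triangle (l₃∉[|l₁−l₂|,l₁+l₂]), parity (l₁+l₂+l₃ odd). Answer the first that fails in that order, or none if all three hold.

triangle

m₁+m₂+m₃ = 1 − 3 + 2 = 0  ✓
triangle: need |l₁−l₂| ≤ l₃ ≤ l₁+l₂ = [3,5]; l₃=7 is outside  ✗
parity: l₁+l₂+l₃ = 12 is even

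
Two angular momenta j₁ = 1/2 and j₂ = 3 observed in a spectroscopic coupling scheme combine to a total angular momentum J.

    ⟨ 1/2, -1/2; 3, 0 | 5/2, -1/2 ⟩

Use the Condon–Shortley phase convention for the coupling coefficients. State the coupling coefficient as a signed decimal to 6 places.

triangle: 1!×0!×5!/7! = 120/5040
(j±m)!: 0!×1!×3!×3!×2!×3! = 432
prefactor² = (2J+1)×Δ×N² = 432/7
  k=1: −1/(1!×0!×0!×2!×0!×3!) = -1/12
Σ = -1/12  ⇒  CG² = 432/7×(-1/12)² = 3/7
CG = −√(3/7) = -0.654654

−√(3/7) = -0.654654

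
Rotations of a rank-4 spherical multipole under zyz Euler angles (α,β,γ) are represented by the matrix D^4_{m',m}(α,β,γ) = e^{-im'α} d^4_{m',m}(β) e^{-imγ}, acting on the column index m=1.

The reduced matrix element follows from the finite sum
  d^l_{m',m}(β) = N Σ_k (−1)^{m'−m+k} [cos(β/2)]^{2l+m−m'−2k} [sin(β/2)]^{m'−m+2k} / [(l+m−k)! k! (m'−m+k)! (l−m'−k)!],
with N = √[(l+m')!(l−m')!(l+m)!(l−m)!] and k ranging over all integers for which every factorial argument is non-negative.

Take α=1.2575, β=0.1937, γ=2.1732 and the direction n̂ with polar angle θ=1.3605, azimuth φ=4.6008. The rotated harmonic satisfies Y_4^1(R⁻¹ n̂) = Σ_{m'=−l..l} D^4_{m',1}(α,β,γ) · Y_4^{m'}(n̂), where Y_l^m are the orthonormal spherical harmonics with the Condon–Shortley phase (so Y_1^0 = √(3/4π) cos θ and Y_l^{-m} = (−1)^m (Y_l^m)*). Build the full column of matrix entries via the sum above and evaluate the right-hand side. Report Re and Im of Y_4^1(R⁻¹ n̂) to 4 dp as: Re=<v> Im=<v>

Re=0.0114 Im=0.0266

Need the full column D^4_{m',1} for m'=−4..4 at α=1.2575, β=0.1937, γ=2.1732.
cos(β/2)=0.995314, sin(β/2)=0.096699
d^4_{-4,1}: single k=5 term ⇒ +0.000062;  D = -0.000060+0.000018i
d^4_{-3,1}: k∈[4..5] ⇒ +0.001135 -0.000006 = +0.001129;  D = -0.000032+0.001128i
d^4_{-2,1}: k∈[3..5] ⇒ +0.012490 -0.000177 +0.000000 = +0.012314;  D = +0.011602+0.004127i
d^4_{-1,1}: k∈[2..5] ⇒ +0.090908 -0.002574 +0.000012 -0.000000 = +0.088346;  D = +0.053823-0.070057i
d^4_{0,1}: k∈[1..4] ⇒ +0.418461 -0.023699 +0.000224 -0.000000 = +0.394986;  D = -0.223809-0.325459i
d^4_{1,1}: k∈[0..3] ⇒ +0.963119 -0.136362 +0.002574 -0.000008 = +0.829323;  D = -0.794905+0.236437i
d^4_{2,1}: k∈[0..2] ⇒ -0.396987 +0.018736 -0.000118 = -0.378370;  D = +0.009151-0.378259i
d^4_{3,1}: k∈[0..1] ⇒ +0.072156 -0.001135 = +0.071021;  D = +0.067014+0.023516i
d^4_{4,1}: single k=0 term ⇒ -0.006609;  D = -0.004004+0.005258i
Y_4^{m'}(θ=1.3605,φ=4.6008) and Σ D·Y over m':
  (-0.0001+0.0000i)·(+0.3651+0.1747i)  (-0.0000+0.0011i)·(+0.0803-0.2308i)  (+0.0116+0.0041i)·(+0.2168+0.0492i)  (+0.0538-0.0701i)·(+0.0290-0.2587i)  (-0.2238-0.3255i)·(+0.1861+0.0000i)  (-0.7949+0.2364i)·(-0.0290-0.2587i)  (+0.0092-0.3783i)·(+0.2168-0.0492i)  (+0.0670+0.0235i)·(-0.0803-0.2308i)  (-0.0040+0.0053i)·(+0.3651-0.1747i)
Y_4^1(R⁻¹ n̂) = +0.011406+0.026593i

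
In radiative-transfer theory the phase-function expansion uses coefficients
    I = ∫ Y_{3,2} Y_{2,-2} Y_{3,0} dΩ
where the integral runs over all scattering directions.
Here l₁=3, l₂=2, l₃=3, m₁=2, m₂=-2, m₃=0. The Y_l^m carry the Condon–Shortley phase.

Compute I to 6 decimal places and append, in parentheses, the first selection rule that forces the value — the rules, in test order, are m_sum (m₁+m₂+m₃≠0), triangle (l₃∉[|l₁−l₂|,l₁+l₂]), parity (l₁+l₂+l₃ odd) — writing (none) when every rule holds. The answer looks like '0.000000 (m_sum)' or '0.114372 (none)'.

Checks pass: Σm=0; 8 even; l₃=3∈[1,5].
(2·3+1)(2·2+1)(2·3+1) = 245
Δ: 2! 4! 2! / 9! → 1/3780
sum: t=0:+1/24 t=1:−1/4 t=2:+1/24 = -1/6
3j²(3 2 3; 0 0 0) = Δ·Π!·Σ² = 4/105  (sign +1)
sum: t=0:+1/24 = 1/24
3j²(3 2 3; 2 -2 0) = Δ·Π!·Σ² = 1/21  (sign -1)
combine: 4πI² = 245·4/105·1/21 = 4/9
take √, sign -1: I = -0.18806319
No selection rule forces the value: the integral is nonzero (none).

-0.188063 (none)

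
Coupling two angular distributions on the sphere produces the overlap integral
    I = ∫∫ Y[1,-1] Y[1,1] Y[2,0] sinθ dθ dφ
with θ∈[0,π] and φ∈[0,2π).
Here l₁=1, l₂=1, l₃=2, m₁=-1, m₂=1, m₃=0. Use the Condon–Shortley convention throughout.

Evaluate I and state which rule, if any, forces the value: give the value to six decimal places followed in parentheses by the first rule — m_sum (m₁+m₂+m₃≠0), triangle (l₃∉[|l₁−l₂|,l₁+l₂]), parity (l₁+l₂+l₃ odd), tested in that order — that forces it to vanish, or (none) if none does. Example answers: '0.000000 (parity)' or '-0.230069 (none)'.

0.126157 (none)

m-sum 0 ✓  L=4 even ✓  0≤2≤2 ✓
Π(2lᵢ+1) = 3×3×5 = 45
triangle coeff Δ(1,1,2) = 1/30
Σ_t [0,0]: t=0:+1/1 = 1/1
(3j)²=2/15 [(1 1 2; 0 0 0)], sign=+1
Σ_t [0,0]: t=0:+1/4 = 1/4
(3j)²=1/30 [(1 1 2; -1 1 0)], sign=+1
⇒ 4πI² = 1/5
I = (+1)√(1/5/(4π)) = 0.12615663
No selection rule forces the value: the integral is nonzero (none).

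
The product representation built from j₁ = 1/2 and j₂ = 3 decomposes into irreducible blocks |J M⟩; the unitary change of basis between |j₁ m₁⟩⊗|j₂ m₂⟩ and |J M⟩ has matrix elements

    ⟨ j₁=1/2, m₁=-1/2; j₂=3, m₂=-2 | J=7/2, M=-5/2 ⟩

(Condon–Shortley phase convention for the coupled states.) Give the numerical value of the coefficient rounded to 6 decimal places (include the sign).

+√(6/7) ≈ +0.925820

j₁+j₂−J=0  J+j₁−j₂=1  J−j₁+j₂=6  j₁+j₂+J+1=8
(j₁±m₁, j₂±m₂, J±M) = (0,1,1,5,1,6)
P² = 86400/7
sum k=0..0:
  [0] +1/120 = 1/120
S = 1/120
C² = P²·S² = 6/7 ; C = +0.925820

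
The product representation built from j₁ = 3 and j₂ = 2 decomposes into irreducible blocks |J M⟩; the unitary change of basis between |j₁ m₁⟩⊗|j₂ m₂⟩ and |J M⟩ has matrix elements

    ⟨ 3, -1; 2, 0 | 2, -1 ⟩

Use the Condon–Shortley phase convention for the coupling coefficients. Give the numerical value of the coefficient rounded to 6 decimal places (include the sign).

triangle: 3!*3!*1!/8! = 36/40320
(j±m)!: 2!*4!*2!*2!*1!*3! = 1152
prefactor² = (2J+1)*Δ*N² = 36/7
  k=1: −1/(1!*2!*3!*1!*0!*0!) = -1/12
  k=2: +1/(2!*1!*2!*0!*1!*1!) = 1/4
Σ = 1/6  ⇒  CG² = 36/7*(1/6)² = 1/7
CG = +√(1/7) = +0.377964

+0.377964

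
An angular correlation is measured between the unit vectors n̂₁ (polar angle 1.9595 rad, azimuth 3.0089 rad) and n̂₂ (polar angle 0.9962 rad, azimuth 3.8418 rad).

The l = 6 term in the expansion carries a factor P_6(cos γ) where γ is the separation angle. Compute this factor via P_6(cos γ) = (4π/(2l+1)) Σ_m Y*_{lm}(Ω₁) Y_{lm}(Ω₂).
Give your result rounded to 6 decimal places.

0.162022

Term-by-term m-sum for l=6 (normalisation 4π/13 = 0.966644):
  m=-6: (+0.212210-0.216825i) × (-0.082668+0.147395i) = +0.014416+0.049203i  (running Σ = +0.014416+0.049203i)
  m=-5: (+0.339111-0.265072i) × (+0.354816-0.133329i) = +0.084980-0.139265i  (running Σ = +0.099396-0.090062i)
  m=-4: (+0.130869-0.076814i) × (-0.375513-0.133155i) = -0.059371+0.011419i  (running Σ = +0.040025-0.078643i)
  m=-3: (-0.256094+0.107695i) × (+0.026378+0.045039i) = -0.011606-0.008693i  (running Σ = +0.028419-0.087337i)
  m=-2: (-0.243470+0.066174i) × (-0.055940+0.325136i) = -0.007896-0.082863i  (running Σ = +0.020523-0.170199i)
  m=-1: (+0.196467-0.026224i) × (+0.141177-0.118961i) = +0.024617-0.027074i  (running Σ = +0.045140-0.197274i)
  m=0: (+0.271273-0.000000i) × (+0.285073+0.000000i) = +0.077333+0.000000i  (running Σ = +0.122473-0.197274i)
  m=1: (-0.196467-0.026224i) × (-0.141177-0.118961i) = +0.024617+0.027074i  (running Σ = +0.147090-0.170199i)
  m=2: (-0.243470-0.066174i) × (-0.055940-0.325136i) = -0.007896+0.082863i  (running Σ = +0.139194-0.087337i)
  m=3: (+0.256094+0.107695i) × (-0.026378+0.045039i) = -0.011606+0.008693i  (running Σ = +0.127588-0.078643i)
  m=4: (+0.130869+0.076814i) × (-0.375513+0.133155i) = -0.059371-0.011419i  (running Σ = +0.068217-0.090062i)
  m=5: (-0.339111-0.265072i) × (-0.354816-0.133329i) = +0.084980+0.139265i  (running Σ = +0.153197+0.049203i)
  m=6: (+0.212210+0.216825i) × (-0.082668-0.147395i) = +0.014416-0.049203i  (running Σ = +0.167613+0.000000i)
Σ over m = +0.167613+0.000000i; ×(4π/13) → +0.162022+0.000000i. Real part: 0.162022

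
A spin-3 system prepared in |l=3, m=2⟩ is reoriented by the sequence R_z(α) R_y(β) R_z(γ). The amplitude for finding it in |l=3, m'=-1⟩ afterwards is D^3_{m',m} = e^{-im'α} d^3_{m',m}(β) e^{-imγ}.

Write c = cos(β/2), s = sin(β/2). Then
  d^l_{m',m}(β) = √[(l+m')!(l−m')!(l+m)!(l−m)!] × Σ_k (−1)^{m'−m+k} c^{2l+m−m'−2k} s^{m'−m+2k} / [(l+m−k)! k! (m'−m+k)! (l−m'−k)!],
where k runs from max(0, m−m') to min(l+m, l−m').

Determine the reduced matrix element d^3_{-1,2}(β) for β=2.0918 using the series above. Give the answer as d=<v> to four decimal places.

d=-0.2533

d^3_{-1,2}(β=2.0918) via the finite sum:
Half-angle: c=0.501123, s=0.865376. N=√(2·24·120·1)=75.894664
k∈{3,4} keeps every argument non-negative
  k=3: (−1)^0·75.8947/(12)·0.5011^3·0.8654^3 = +0.515796
  k=4: (−1)^1·75.8947/(24)·0.5011^1·0.8654^5 = -0.769075
d^3_{-1,2}(2.0918) = +0.515796 -0.769075 = -0.253279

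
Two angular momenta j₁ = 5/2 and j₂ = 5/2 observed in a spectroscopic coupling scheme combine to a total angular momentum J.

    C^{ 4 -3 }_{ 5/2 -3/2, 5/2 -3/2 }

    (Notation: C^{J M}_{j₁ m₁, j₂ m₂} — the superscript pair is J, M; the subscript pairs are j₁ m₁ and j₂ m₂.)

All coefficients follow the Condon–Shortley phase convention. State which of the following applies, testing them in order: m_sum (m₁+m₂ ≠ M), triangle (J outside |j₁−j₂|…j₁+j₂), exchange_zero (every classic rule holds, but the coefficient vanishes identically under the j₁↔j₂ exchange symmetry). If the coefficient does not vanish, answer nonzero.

exchange_zero

m-sum: m₁+m₂ = -3/2+(-3/2) = -3, M = -3  ✓
triangle: |j₁−j₂| = 0 ≤ J = 4 ≤ j₁+j₂ = 5  ✓
exchange: j₁=j₂ and m₁=m₂, and (−1)^(j₁+j₂−J) = (−1)^1 = −1 forces ⟨j₁m₁;j₂m₂|JM⟩ = −⟨j₂m₂;j₁m₁|JM⟩ = −⟨j₁m₁;j₂m₂|JM⟩ ⇒ the coefficient vanishes identically
Racah sum check: Σ_k collapses to 0 ⇒ CG = 0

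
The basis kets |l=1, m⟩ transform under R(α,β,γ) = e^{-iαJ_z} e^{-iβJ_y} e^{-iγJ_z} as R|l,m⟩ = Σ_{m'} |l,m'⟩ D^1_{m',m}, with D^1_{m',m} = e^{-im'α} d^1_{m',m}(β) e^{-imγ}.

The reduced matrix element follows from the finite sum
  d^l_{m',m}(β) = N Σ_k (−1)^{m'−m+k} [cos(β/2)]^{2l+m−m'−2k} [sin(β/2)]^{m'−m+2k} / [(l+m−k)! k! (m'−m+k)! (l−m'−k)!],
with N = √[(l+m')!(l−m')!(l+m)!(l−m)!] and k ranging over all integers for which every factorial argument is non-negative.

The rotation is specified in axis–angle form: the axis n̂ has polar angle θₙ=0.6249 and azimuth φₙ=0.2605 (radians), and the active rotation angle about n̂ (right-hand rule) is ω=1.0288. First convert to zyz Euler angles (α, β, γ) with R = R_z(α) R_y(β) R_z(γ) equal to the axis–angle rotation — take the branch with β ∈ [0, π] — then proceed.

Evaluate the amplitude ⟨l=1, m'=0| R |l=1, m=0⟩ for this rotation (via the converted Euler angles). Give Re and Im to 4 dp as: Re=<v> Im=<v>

Axis–angle → zyz. n̂ = (sinθₙcosφₙ, sinθₙsinφₙ, cosθₙ) = (+0.565278, +0.150679, +0.811022), ω = 1.0288.
R = I cosω + sinω [n̂]ₓ + (1−cosω) n̂n̂ᵀ gives
  R = [+0.670553, -0.653548, +0.351045; +0.736024, +0.526840, -0.425098; +0.092878, +0.543428, +0.834302]
β = atan2(√(R₁₃²+R₂₃²), R₃₃) = 0.583931; α = atan2(R₂₃, R₁₃) mod 2π = 5.402664; γ = atan2(R₃₂, −R₃₁) mod 2π = 1.740071
Split into d^1_{0,0}(β=0.5839) × two z-phases.
With c≡cos(β/2)=0.957680 and s≡sin(β/2)=0.287835, N=[1·1·1·1]^{1/2}=1.000000
The bounds max(0,m−m')=0 and min(l+m,l−m')=1 give 2 terms
  k=0: (−1)^0·1.0000/(1)·0.9577^2·0.2878^0 = +0.917151
  k=1: (−1)^1·1.0000/(1)·0.9577^0·0.2878^2 = -0.082849
d^1_{0,0}(0.5839) = +0.917151 -0.082849 = +0.834302
Attach z-rotation phases: D = e^{-i(0)(5.4027)}·(+0.834302)·e^{-i(0)(1.7401)} = +0.834302+0.000000i

Re=0.8343 Im=0.0000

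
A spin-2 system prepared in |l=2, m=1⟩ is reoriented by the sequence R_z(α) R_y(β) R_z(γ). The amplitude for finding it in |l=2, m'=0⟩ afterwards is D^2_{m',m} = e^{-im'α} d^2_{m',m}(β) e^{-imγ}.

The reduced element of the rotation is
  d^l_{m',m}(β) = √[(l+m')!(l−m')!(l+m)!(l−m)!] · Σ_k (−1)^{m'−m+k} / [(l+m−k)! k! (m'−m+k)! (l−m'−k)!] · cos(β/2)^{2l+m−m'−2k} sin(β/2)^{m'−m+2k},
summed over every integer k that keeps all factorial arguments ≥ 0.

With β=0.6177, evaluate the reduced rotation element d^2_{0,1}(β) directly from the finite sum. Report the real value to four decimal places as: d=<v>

d=0.5783

d^2_{0,1}(β=0.6177) via the finite sum:
Half-angle: c=0.952684, s=0.303963. N=√(2·2·6·1)=4.898979
k∈{1,2} keeps every argument non-negative
  k=1: (−1)^0·4.8990/(2)·0.9527^3·0.3040^1 = +0.643788
  k=2: (−1)^1·4.8990/(2)·0.9527^1·0.3040^3 = -0.065537
d^2_{0,1}(0.6177) = +0.643788 -0.065537 = +0.578251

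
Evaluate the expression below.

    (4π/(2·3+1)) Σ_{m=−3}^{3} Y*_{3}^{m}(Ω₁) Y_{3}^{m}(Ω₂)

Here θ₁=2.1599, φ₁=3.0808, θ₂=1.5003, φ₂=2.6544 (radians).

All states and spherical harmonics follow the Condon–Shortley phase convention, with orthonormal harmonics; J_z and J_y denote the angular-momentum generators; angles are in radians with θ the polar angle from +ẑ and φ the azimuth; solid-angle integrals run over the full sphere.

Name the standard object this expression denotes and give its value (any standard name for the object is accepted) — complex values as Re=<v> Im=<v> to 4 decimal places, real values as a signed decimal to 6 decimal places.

This sum is the spherical-harmonic addition theorem: it equals the Legendre polynomial P_l(cos γ) of the angle γ between the two directions.
Addition theorem: P_3(cos γ) = (4π/7) Σ_m Y*_{lm}(Ω₁) Y_{lm}(Ω₂), m = −3…3:
  term(m=-3) = (0.028550, 0.095117)   from Y*(Ω₁)=(-0.235829, 0.043493), Y(Ω₂)=(-0.045140, -0.411655)
  term(m=-2) = (-0.018498, -0.021176)   from Y*(Ω₁)=(-0.389639, 0.047609), Y(Ω₂)=(0.040233, 0.059263)
  term(m=-1) = (-0.041805, -0.018991)   from Y*(Ω₁)=(-0.145783, 0.008873), Y(Ω₂)=(0.277802, 0.147176)
  term(m=+0) = (-0.023617, 0.000000)   from Y*(Ω₁)=(0.301985, -0.000000), Y(Ω₂)=(-0.078205, 0.000000)
  term(m=+1) = (-0.041805, 0.018991)   from Y*(Ω₁)=(0.145783, 0.008873), Y(Ω₂)=(-0.277802, 0.147176)
  term(m=+2) = (-0.018498, 0.021176)   from Y*(Ω₁)=(-0.389639, -0.047609), Y(Ω₂)=(0.040233, -0.059263)
  term(m=+3) = (0.028550, -0.095117)   from Y*(Ω₁)=(0.235829, 0.043493), Y(Ω₂)=(0.045140, -0.411655)
Total Σ_m = (-0.087123, 0.000000). Multiply by 1.795196: (-0.156403, 0.000000). P_3(cos γ) = -0.156403

Legendre polynomial (addition theorem), -0.156403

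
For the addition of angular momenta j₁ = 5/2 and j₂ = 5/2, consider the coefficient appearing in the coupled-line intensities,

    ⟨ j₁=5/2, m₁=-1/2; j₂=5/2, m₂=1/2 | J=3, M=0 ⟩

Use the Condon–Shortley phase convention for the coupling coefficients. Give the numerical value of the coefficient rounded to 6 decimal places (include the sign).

j₁+j₂−J=2  J+j₁−j₂=3  J−j₁+j₂=3  j₁+j₂+J+1=9
(j₁±m₁, j₂±m₂, J±M) = (2,3,3,2,3,3)
P² = 36/5
sum k=0..2:
  [0] +1/72 = 1/72
  [1] −1/4 = -1/4
  [2] +1/8 = 1/8
S = -1/9
C² = P²·S² = 4/45 ; C = -0.298142

-0.298142  (= −√(4/45))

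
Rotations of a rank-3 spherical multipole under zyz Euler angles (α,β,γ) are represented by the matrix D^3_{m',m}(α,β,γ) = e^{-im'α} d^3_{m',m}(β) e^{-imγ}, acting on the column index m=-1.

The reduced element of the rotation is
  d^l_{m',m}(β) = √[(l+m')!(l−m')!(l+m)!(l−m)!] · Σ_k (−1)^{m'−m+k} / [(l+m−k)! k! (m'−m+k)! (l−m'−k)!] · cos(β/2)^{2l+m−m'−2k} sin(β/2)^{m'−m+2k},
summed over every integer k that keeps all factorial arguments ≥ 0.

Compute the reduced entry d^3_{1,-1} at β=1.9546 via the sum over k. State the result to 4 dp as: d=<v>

d^3_{1,-1}(β=1.9546) via the finite sum:
With c≡cos(β/2)=0.559263 and s≡sin(β/2)=0.828990, N=[24·2·2·24]^{1/2}=48.000000
k: max(0,(-1)−(1))=0 … min(3+(-1),3−(1))=2
  k=0: (−1)^2·48.0000/(8)·0.5593^4·0.8290^2 = +0.403380
  k=1: (−1)^3·48.0000/(6)·0.5593^2·0.8290^4 = -1.181734
  k=2: (−1)^4·48.0000/(48)·0.5593^0·0.8290^6 = +0.324561
d^3_{1,-1}(1.9546) = +0.403380 -1.181734 +0.324561 = -0.453793

d=-0.4538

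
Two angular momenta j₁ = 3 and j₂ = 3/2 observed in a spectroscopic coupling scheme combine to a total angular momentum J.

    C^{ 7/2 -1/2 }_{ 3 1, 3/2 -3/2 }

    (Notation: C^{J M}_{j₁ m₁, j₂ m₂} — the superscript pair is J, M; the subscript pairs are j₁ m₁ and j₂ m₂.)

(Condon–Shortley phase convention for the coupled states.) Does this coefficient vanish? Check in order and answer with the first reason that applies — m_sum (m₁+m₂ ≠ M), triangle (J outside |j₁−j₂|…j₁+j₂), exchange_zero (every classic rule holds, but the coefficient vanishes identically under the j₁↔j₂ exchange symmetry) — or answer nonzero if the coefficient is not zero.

nonzero

m-sum: m₁+m₂ = 1+(-3/2) = -1/2, M = -1/2  ✓
triangle: |j₁−j₂| = 3/2 ≤ J = 7/2 ≤ j₁+j₂ = 9/2  ✓
exchange: j₁≠j₂ or m₁≠m₂ — the exchange symmetry imposes no constraint here
value check: CG = +√(8/21) = +0.617213 ≠ 0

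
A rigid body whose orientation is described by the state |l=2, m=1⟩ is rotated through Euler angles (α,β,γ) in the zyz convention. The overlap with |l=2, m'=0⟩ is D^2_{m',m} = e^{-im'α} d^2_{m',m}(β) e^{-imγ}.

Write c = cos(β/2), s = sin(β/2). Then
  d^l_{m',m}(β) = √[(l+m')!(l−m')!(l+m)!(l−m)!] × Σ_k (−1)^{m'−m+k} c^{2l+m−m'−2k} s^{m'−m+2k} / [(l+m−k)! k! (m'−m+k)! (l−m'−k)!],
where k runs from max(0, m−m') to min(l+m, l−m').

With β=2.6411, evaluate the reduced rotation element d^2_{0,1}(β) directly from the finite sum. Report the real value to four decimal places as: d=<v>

d^2_{0,1}(β=2.6411) via the finite sum:
c=cos(2.641100/2)=0.247643, s=sin(2.641100/2)=0.968851; N=√[2·2·6·1]=4.898979
k: max(0,(1)−(0))=1 … min(2+(1),2−(0))=2
  k=1: (−1)^0·4.8990/(2)·0.2476^3·0.9689^1 = +0.036042
  k=2: (−1)^1·4.8990/(2)·0.2476^1·0.9689^3 = -0.551661
d^2_{0,1}(2.6411) = +0.036042 -0.551661 = -0.515619

d=-0.5156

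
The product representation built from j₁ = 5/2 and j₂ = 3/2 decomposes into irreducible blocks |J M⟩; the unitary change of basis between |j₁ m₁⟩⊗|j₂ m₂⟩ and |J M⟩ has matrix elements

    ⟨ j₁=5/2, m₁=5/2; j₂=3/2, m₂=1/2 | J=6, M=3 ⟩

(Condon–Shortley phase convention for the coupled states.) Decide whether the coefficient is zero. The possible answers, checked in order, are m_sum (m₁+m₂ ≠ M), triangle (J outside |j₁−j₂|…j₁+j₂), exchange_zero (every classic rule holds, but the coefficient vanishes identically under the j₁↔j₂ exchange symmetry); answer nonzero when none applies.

triangle

m-sum: m₁+m₂ = 5/2+1/2 = 3, M = 3  ✓
triangle: need |j₁−j₂| ≤ J ≤ j₁+j₂, i.e. J ∈ [1, 4]; J = 6 is outside ✗ ⇒ coefficient is 0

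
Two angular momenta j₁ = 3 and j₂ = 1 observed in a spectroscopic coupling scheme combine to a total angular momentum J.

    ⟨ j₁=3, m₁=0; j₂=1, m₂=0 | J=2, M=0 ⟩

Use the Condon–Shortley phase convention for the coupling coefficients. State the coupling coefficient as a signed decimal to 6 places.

−√(3/7) = -0.654654

j₁+j₂−J=2  J+j₁−j₂=4  J−j₁+j₂=0  j₁+j₂+J+1=7
(j₁±m₁, j₂±m₂, J±M) = (3,3,1,1,2,2)
P² = 48/7
sum k=1..1:
  [1] −1/4 = -1/4
S = -1/4
C² = P²·S² = 3/7 ; C = -0.654654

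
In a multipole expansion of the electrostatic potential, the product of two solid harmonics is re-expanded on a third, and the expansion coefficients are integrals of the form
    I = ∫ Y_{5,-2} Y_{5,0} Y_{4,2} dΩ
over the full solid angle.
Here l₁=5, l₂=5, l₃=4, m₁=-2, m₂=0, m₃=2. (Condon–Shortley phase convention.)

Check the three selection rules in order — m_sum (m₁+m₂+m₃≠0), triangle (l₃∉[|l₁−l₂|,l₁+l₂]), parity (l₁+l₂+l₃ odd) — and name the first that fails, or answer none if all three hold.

m₁+m₂+m₃ = -2 + 0 + 2 = 0  ✓
triangle: |5−5|=0 ≤ l₃=4 ≤ 5+5=10  ✓
parity: l₁+l₂+l₃ = 14 is even  ✓

none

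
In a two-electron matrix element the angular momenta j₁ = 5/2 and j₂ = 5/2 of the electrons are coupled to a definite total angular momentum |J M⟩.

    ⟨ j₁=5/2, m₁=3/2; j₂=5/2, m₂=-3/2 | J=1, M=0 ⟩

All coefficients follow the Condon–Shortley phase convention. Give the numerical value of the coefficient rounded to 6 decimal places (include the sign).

−√(9/70) = -0.358569

√[3·4!1!1!/7! · 4!1!1!4!1!1!] = √(288/35)
  +(−1)^0/∏(0,4,1,1,0,0)! = 1/24  (running 1/24)
  +(−1)^1/∏(1,3,0,0,1,1)! = -1/6  (running -1/8)
⟨..|..⟩ = √(288/35)·(-1/8) = -0.358569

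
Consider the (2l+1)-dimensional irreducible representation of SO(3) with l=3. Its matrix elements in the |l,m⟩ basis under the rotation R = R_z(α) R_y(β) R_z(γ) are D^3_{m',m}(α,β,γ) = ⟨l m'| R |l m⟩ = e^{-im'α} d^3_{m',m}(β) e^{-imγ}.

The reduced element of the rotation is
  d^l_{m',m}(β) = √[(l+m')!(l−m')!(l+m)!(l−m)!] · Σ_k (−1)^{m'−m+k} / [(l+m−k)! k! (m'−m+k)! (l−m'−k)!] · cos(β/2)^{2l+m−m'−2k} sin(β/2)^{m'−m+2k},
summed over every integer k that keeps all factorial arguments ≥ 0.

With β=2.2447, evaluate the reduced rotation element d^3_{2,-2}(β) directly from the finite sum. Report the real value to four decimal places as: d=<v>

d=0.0843

d^3_{2,-2}(β=2.2447) via the finite sum:
With c≡cos(β/2)=0.433566 and s≡sin(β/2)=0.901122, N=[120·1·1·120]^{1/2}=120.000000
The bounds max(0,m−m')=0 and min(l+m,l−m')=1 give 2 terms
  k=0: (−1)^4·120.0000/(24)·0.4336^2·0.9011^4 = +0.619747
  k=1: (−1)^5·120.0000/(120)·0.4336^0·0.9011^6 = -0.535428
d^3_{2,-2}(2.2447) = +0.619747 -0.535428 = +0.084319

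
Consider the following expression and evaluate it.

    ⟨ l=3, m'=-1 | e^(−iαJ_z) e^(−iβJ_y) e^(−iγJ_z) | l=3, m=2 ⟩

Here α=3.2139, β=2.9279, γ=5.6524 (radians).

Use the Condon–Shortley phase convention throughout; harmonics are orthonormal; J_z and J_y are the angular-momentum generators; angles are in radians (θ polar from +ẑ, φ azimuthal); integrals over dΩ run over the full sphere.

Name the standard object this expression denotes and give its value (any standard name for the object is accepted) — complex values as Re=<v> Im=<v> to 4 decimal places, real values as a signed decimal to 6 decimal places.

This is a Wigner D-matrix element — the rotation-matrix element ⟨l m'| R(α,β,γ) |l m⟩ in the angular-momentum basis.
First d^3_{-1,2}(β=2.9279), then the phase factors e^{-i(-1)α} and e^{-i(2)γ}:
With c≡cos(β/2)=0.106643 and s≡sin(β/2)=0.994297, N=[2·24·120·1]^{1/2}=75.894664
The bounds max(0,m−m')=3 and min(l+m,l−m')=4 give 2 terms
  k=3: (−1)^0·75.8947/(12)·0.1066^3·0.9943^3 = +0.007540
  k=4: (−1)^1·75.8947/(24)·0.1066^1·0.9943^5 = -0.327729
d^3_{-1,2}(2.9279) = +0.007540 -0.327729 = -0.320189
D = (-0.997387-0.072244i)·(-0.320189)·(+0.304321+0.952569i) = +0.075151+0.311244i

Wigner D-matrix element, Re=0.0752 Im=0.3112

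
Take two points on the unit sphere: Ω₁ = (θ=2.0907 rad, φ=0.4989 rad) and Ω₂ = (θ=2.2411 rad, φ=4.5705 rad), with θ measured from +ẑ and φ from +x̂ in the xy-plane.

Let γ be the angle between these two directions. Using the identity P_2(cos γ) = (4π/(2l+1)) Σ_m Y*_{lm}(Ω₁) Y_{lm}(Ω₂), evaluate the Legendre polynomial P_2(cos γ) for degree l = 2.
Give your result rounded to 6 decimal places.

-0.485607

Summing Y*_{l m}(θ₁,φ₁)·Y_{l m}(θ₂,φ₂) over m ∈ [−2, 2]; prefactor 4π/(2·2+1) = 2.513274:
  [-2]  conj(Y_{2,-2})(Ω₁) = 0.15773 + 0.24447j ; Y_{2,-2}(Ω₂) = -0.22772 - 0.06641j ; Δ = -0.01968 - 0.06615j
  [-1]  conj(Y_{2,-1})(Ω₁) = -0.29249 - 0.15937j ; Y_{2,-1}(Ω₂) = 0.05318 - 0.37231j ; Δ = -0.07489 + 0.10042j
  [+0]  conj(Y_{2,0})(Ω₁) = -0.08187 + 0.00000j ; Y_{2,0}(Ω₂) = 0.04976 + 0.00000j ; Δ = -0.00407 + 0.00000j
  [+1]  conj(Y_{2,1})(Ω₁) = 0.29249 - 0.15937j ; Y_{2,1}(Ω₂) = -0.05318 - 0.37231j ; Δ = -0.07489 - 0.10042j
  [+2]  conj(Y_{2,2})(Ω₁) = 0.15773 - 0.24447j ; Y_{2,2}(Ω₂) = -0.22772 + 0.06641j ; Δ = -0.01968 + 0.06615j
Accumulated sum -0.19322 + 0.00000j; after 4π/(2l+1) scaling, -0.48561 + 0.00000j ⇒ P_2 = -0.485607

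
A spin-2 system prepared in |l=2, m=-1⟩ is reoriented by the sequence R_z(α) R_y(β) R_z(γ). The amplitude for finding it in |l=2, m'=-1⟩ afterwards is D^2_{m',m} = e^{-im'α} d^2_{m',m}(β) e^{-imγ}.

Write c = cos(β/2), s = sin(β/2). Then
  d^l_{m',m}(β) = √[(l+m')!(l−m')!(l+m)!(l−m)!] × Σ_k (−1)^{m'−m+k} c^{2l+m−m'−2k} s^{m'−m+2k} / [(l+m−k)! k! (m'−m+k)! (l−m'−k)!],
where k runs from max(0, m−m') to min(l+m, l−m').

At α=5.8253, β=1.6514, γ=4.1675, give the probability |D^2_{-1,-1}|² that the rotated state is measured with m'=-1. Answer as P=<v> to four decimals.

First d^2_{-1,-1}(β=1.6514), then the phase factors e^{-i(-1)α} and e^{-i(-1)γ}:
With c≡cos(β/2)=0.678043 and s≡sin(β/2)=0.735023, N=[1·6·1·6]^{1/2}=6.000000
k∈{0,1} keeps every argument non-negative
  k=0: (−1)^0·6.0000/(6)·0.6780^4·0.7350^0 = +0.211363
  k=1: (−1)^1·6.0000/(2)·0.6780^2·0.7350^2 = -0.745138
d^2_{-1,-1}(1.6514) = +0.211363 -0.745138 = -0.533775
|D^2_{-1,-1}|² = |d^2_{-1,-1}(β)|² = (-0.533775)² = 0.284916 (the z-rotation phases have unit modulus)

P=0.2849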